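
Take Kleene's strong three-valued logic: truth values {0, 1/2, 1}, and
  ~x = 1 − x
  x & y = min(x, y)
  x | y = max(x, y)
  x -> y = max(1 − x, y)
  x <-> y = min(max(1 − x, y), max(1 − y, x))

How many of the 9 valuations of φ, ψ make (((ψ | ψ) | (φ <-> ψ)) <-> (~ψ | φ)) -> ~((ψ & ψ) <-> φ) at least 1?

φ = 0, ψ = 0 ↦ 0  <
φ = 0, ψ = 1/2 ↦ 1/2  <
φ = 0, ψ = 1 ↦ 1  ≥
φ = 1/2, ψ = 0 ↦ 1/2  <
φ = 1/2, ψ = 1/2 ↦ 1/2  <
φ = 1/2, ψ = 1 ↦ 1/2  <
φ = 1, ψ = 0 ↦ 1  ≥
φ = 1, ψ = 1/2 ↦ 1/2  <
φ = 1, ψ = 1 ↦ 0  <
So 2 of the 9 assignments meet the threshold.

2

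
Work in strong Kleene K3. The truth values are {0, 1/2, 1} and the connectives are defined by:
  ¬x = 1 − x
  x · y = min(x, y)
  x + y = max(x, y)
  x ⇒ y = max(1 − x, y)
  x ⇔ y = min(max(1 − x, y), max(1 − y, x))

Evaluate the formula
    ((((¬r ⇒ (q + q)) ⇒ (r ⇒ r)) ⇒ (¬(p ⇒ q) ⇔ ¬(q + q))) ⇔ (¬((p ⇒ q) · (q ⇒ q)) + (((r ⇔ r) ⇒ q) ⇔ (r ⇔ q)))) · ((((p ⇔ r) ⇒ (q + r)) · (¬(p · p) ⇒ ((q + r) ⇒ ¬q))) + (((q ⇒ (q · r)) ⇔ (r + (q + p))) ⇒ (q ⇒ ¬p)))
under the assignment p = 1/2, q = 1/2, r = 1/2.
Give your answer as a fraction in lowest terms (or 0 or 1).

1/2

¬r = ¬1/2 = 1/2
q + q = 1/2 + 1/2 = 1/2
¬r ⇒ (q + q) = 1/2 ⇒ 1/2 = 1/2
r ⇒ r = 1/2 ⇒ 1/2 = 1/2
(¬r ⇒ (q + q)) ⇒ (r ⇒ r) = 1/2 ⇒ 1/2 = 1/2
p ⇒ q = 1/2 ⇒ 1/2 = 1/2
¬(p ⇒ q) = ¬1/2 = 1/2
q + q = 1/2 + 1/2 = 1/2
¬(q + q) = ¬1/2 = 1/2
¬(p ⇒ q) ⇔ ¬(q + q) = 1/2 ⇔ 1/2 = 1/2
((¬r ⇒ (q + q)) ⇒ (r ⇒ r)) ⇒ (¬(p ⇒ q) ⇔ ¬(q + q)) = 1/2 ⇒ 1/2 = 1/2
p ⇒ q = 1/2 ⇒ 1/2 = 1/2
q ⇒ q = 1/2 ⇒ 1/2 = 1/2
(p ⇒ q) · (q ⇒ q) = 1/2 · 1/2 = 1/2
¬((p ⇒ q) · (q ⇒ q)) = ¬1/2 = 1/2
r ⇔ r = 1/2 ⇔ 1/2 = 1/2
(r ⇔ r) ⇒ q = 1/2 ⇒ 1/2 = 1/2
r ⇔ q = 1/2 ⇔ 1/2 = 1/2
((r ⇔ r) ⇒ q) ⇔ (r ⇔ q) = 1/2 ⇔ 1/2 = 1/2
¬((p ⇒ q) · (q ⇒ q)) + (((r ⇔ r) ⇒ q) ⇔ (r ⇔ q)) = 1/2 + 1/2 = 1/2
(((¬r ⇒ (q + q)) ⇒ (r ⇒ r)) ⇒ (¬(p ⇒ q) ⇔ ¬(q + q))) ⇔ (¬((p ⇒ q) · (q ⇒ q)) + (((r ⇔ r) ⇒ q) ⇔ (r ⇔ q))) = 1/2 ⇔ 1/2 = 1/2
p ⇔ r = 1/2 ⇔ 1/2 = 1/2
q + r = 1/2 + 1/2 = 1/2
(p ⇔ r) ⇒ (q + r) = 1/2 ⇒ 1/2 = 1/2
p · p = 1/2 · 1/2 = 1/2
¬(p · p) = ¬1/2 = 1/2
q + r = 1/2 + 1/2 = 1/2
¬q = ¬1/2 = 1/2
(q + r) ⇒ ¬q = 1/2 ⇒ 1/2 = 1/2
¬(p · p) ⇒ ((q + r) ⇒ ¬q) = 1/2 ⇒ 1/2 = 1/2
((p ⇔ r) ⇒ (q + r)) · (¬(p · p) ⇒ ((q + r) ⇒ ¬q)) = 1/2 · 1/2 = 1/2
q · r = 1/2 · 1/2 = 1/2
q ⇒ (q · r) = 1/2 ⇒ 1/2 = 1/2
q + p = 1/2 + 1/2 = 1/2
r + (q + p) = 1/2 + 1/2 = 1/2
(q ⇒ (q · r)) ⇔ (r + (q + p)) = 1/2 ⇔ 1/2 = 1/2
¬p = ¬1/2 = 1/2
q ⇒ ¬p = 1/2 ⇒ 1/2 = 1/2
((q ⇒ (q · r)) ⇔ (r + (q + p))) ⇒ (q ⇒ ¬p) = 1/2 ⇒ 1/2 = 1/2
(((p ⇔ r) ⇒ (q + r)) · (¬(p · p) ⇒ ((q + r) ⇒ ¬q))) + (((q ⇒ (q · r)) ⇔ (r + (q + p))) ⇒ (q ⇒ ¬p)) = 1/2 + 1/2 = 1/2
((((¬r ⇒ (q + q)) ⇒ (r ⇒ r)) ⇒ (¬(p ⇒ q) ⇔ ¬(q + q))) ⇔ (¬((p ⇒ q) · (q ⇒ q)) + (((r ⇔ r) ⇒ q) ⇔ (r ⇔ q)))) · ((((p ⇔ r) ⇒ (q + r)) · (¬(p · p) ⇒ ((q + r) ⇒ ¬q))) + (((q ⇒ (q · r)) ⇔ (r + (q + p))) ⇒ (q ⇒ ¬p))) = 1/2 · 1/2 = 1/2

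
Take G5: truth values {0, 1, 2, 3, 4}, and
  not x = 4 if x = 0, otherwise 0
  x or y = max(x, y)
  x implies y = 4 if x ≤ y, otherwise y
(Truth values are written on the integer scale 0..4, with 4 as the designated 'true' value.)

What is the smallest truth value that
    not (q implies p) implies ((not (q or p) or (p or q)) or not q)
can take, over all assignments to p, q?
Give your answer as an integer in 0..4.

1

Take p = 0, q = 1:
q implies p = 1 implies 0 = 0
not (q implies p) = not 0 = 4
q or p = 1 or 0 = 1
not (q or p) = not 1 = 0
p or q = 0 or 1 = 1
not (q or p) or (p or q) = 0 or 1 = 1
not q = not 1 = 0
(not (q or p) or (p or q)) or not q = 1 or 0 = 1
not (q implies p) implies ((not (q or p) or (p or q)) or not q) = 4 implies 1 = 1
No assignment yields a value below 1, so this is the minimum.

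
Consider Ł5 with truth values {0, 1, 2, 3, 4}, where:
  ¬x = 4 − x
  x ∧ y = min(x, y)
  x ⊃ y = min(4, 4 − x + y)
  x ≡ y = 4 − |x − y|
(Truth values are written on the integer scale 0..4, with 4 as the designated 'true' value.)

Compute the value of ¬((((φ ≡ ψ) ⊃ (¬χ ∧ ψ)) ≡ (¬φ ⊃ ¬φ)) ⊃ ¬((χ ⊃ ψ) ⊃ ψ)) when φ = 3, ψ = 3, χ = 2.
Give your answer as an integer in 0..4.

φ ≡ ψ = 3 ≡ 3 = 4
¬χ = ¬2 = 2
¬χ ∧ ψ = 2 ∧ 3 = 2
(φ ≡ ψ) ⊃ (¬χ ∧ ψ) = 4 ⊃ 2 = 2
¬φ = ¬3 = 1
¬φ = ¬3 = 1
¬φ ⊃ ¬φ = 1 ⊃ 1 = 4
((φ ≡ ψ) ⊃ (¬χ ∧ ψ)) ≡ (¬φ ⊃ ¬φ) = 2 ≡ 4 = 2
χ ⊃ ψ = 2 ⊃ 3 = 4
(χ ⊃ ψ) ⊃ ψ = 4 ⊃ 3 = 3
¬((χ ⊃ ψ) ⊃ ψ) = ¬3 = 1
(((φ ≡ ψ) ⊃ (¬χ ∧ ψ)) ≡ (¬φ ⊃ ¬φ)) ⊃ ¬((χ ⊃ ψ) ⊃ ψ) = 2 ⊃ 1 = 3
¬((((φ ≡ ψ) ⊃ (¬χ ∧ ψ)) ≡ (¬φ ⊃ ¬φ)) ⊃ ¬((χ ⊃ ψ) ⊃ ψ)) = ¬3 = 1

1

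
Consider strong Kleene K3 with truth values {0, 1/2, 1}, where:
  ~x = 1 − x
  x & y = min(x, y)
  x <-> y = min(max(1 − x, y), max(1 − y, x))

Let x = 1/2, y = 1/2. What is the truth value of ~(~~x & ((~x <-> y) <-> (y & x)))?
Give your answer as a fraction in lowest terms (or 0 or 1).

1/2

~x = ~1/2 = 1/2
~~x = ~1/2 = 1/2
~x = ~1/2 = 1/2
~x <-> y = 1/2 <-> 1/2 = 1/2
y & x = 1/2 & 1/2 = 1/2
(~x <-> y) <-> (y & x) = 1/2 <-> 1/2 = 1/2
~~x & ((~x <-> y) <-> (y & x)) = 1/2 & 1/2 = 1/2
~(~~x & ((~x <-> y) <-> (y & x))) = ~1/2 = 1/2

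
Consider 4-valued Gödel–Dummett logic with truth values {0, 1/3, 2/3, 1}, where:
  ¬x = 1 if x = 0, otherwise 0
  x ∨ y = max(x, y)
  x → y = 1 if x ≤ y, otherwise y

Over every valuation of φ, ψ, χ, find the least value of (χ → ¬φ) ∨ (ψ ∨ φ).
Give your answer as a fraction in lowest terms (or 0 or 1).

Take φ = 1/3, ψ = 0, χ = 1/3:
¬φ = ¬1/3 = 0
χ → ¬φ = 1/3 → 0 = 0
ψ ∨ φ = 0 ∨ 1/3 = 1/3
(χ → ¬φ) ∨ (ψ ∨ φ) = 0 ∨ 1/3 = 1/3
No assignment yields a value below 1/3, so this is the minimum.

1/3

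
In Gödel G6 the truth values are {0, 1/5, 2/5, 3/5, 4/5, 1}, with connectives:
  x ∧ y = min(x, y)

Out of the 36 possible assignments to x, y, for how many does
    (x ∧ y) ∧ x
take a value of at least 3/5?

9

value 1: 1 assignment (counts)
value 4/5: 3 assignments (counts)
value 3/5: 5 assignments (counts)
value 2/5: 7 assignments
value 1/5: 9 assignments
value 0: 11 assignments
So 9 of the 36 assignments meet the threshold.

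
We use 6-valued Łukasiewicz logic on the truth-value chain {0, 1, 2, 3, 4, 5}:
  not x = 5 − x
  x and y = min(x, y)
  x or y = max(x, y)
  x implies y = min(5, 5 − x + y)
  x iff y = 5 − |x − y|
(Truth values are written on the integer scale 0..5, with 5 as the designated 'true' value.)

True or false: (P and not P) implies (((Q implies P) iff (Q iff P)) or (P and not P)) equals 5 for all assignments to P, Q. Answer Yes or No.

Yes

At P = 2, Q = 0, for instance:
not P = not 2 = 3
P and not P = 2 and 3 = 2
Q implies P = 0 implies 2 = 5
Q iff P = 0 iff 2 = 3
(Q implies P) iff (Q iff P) = 5 iff 3 = 3
((Q implies P) iff (Q iff P)) or (P and not P) = 3 or 2 = 3
(P and not P) implies (((Q implies P) iff (Q iff P)) or (P and not P)) = 2 implies 3 = 5
and checking the remaining 35 assignments likewise gives ≥ 5 in every case.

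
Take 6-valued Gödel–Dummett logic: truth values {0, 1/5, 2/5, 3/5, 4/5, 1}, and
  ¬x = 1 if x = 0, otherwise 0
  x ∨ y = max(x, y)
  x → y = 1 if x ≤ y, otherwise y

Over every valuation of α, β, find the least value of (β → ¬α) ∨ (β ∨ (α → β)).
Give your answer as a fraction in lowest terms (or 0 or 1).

1/5

Take α = 2/5, β = 1/5:
¬α = ¬2/5 = 0
β → ¬α = 1/5 → 0 = 0
α → β = 2/5 → 1/5 = 1/5
β ∨ (α → β) = 1/5 ∨ 1/5 = 1/5
(β → ¬α) ∨ (β ∨ (α → β)) = 0 ∨ 1/5 = 1/5
No assignment yields a value below 1/5, so this is the minimum.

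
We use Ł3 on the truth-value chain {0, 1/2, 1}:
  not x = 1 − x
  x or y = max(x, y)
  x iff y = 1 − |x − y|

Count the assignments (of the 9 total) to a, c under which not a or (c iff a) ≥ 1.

5

a = 0, c = 0 ↦ 1  ≥
a = 0, c = 1/2 ↦ 1  ≥
a = 0, c = 1 ↦ 1  ≥
a = 1/2, c = 0 ↦ 1/2  <
a = 1/2, c = 1/2 ↦ 1  ≥
a = 1/2, c = 1 ↦ 1/2  <
a = 1, c = 0 ↦ 0  <
a = 1, c = 1/2 ↦ 1/2  <
a = 1, c = 1 ↦ 1  ≥
So 5 of the 9 assignments meet the threshold.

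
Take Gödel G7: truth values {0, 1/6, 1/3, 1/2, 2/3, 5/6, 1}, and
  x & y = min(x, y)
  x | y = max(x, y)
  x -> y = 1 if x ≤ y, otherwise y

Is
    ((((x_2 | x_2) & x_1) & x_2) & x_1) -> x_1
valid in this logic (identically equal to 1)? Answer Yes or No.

At x_1 = 2/3, x_2 = 1/2, for instance:
x_2 | x_2 = 1/2 | 1/2 = 1/2
(x_2 | x_2) & x_1 = 1/2 & 2/3 = 1/2
((x_2 | x_2) & x_1) & x_2 = 1/2 & 1/2 = 1/2
(((x_2 | x_2) & x_1) & x_2) & x_1 = 1/2 & 2/3 = 1/2
((((x_2 | x_2) & x_1) & x_2) & x_1) -> x_1 = 1/2 -> 2/3 = 1
and checking the remaining 48 assignments likewise gives ≥ 1 in every case.

Yes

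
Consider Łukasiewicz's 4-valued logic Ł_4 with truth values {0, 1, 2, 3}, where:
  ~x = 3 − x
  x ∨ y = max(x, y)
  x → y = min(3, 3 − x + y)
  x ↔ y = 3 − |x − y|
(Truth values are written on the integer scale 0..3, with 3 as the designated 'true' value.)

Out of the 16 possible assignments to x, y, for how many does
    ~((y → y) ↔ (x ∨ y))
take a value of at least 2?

4

x = 0, y = 0 ↦ 3  ≥
x = 0, y = 1 ↦ 2  ≥
x = 0, y = 2 ↦ 1  <
x = 0, y = 3 ↦ 0  <
x = 1, y = 0 ↦ 2  ≥
x = 1, y = 1 ↦ 2  ≥
x = 1, y = 2 ↦ 1  <
x = 1, y = 3 ↦ 0  <
x = 2, y = 0 ↦ 1  <
x = 2, y = 1 ↦ 1  <
x = 2, y = 2 ↦ 1  <
x = 2, y = 3 ↦ 0  <
x = 3, y = 0 ↦ 0  <
x = 3, y = 1 ↦ 0  <
x = 3, y = 2 ↦ 0  <
x = 3, y = 3 ↦ 0  <
So 4 of the 16 assignments meet the threshold.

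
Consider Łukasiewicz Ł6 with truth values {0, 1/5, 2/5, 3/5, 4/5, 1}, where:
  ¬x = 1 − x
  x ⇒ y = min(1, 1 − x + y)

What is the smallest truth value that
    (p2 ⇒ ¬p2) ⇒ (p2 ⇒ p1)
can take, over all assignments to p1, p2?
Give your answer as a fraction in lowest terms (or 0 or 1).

3/5

Take p1 = 0, p2 = 2/5:
¬p2 = ¬2/5 = 3/5
p2 ⇒ ¬p2 = 2/5 ⇒ 3/5 = 1
p2 ⇒ p1 = 2/5 ⇒ 0 = 3/5
(p2 ⇒ ¬p2) ⇒ (p2 ⇒ p1) = 1 ⇒ 3/5 = 3/5
No assignment yields a value below 3/5, so this is the minimum.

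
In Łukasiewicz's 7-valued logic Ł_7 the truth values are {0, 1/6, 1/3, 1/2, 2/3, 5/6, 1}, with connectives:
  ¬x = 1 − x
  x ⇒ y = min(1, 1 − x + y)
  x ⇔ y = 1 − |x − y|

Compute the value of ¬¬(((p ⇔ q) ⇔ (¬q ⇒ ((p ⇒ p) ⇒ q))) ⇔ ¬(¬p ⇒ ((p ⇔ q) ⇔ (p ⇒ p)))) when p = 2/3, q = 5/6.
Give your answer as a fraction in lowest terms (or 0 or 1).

p ⇔ q = 2/3 ⇔ 5/6 = 5/6
¬q = ¬5/6 = 1/6
p ⇒ p = 2/3 ⇒ 2/3 = 1
(p ⇒ p) ⇒ q = 1 ⇒ 5/6 = 5/6
¬q ⇒ ((p ⇒ p) ⇒ q) = 1/6 ⇒ 5/6 = 1
(p ⇔ q) ⇔ (¬q ⇒ ((p ⇒ p) ⇒ q)) = 5/6 ⇔ 1 = 5/6
¬p = ¬2/3 = 1/3
p ⇔ q = 2/3 ⇔ 5/6 = 5/6
p ⇒ p = 2/3 ⇒ 2/3 = 1
(p ⇔ q) ⇔ (p ⇒ p) = 5/6 ⇔ 1 = 5/6
¬p ⇒ ((p ⇔ q) ⇔ (p ⇒ p)) = 1/3 ⇒ 5/6 = 1
¬(¬p ⇒ ((p ⇔ q) ⇔ (p ⇒ p))) = ¬1 = 0
((p ⇔ q) ⇔ (¬q ⇒ ((p ⇒ p) ⇒ q))) ⇔ ¬(¬p ⇒ ((p ⇔ q) ⇔ (p ⇒ p))) = 5/6 ⇔ 0 = 1/6
¬(((p ⇔ q) ⇔ (¬q ⇒ ((p ⇒ p) ⇒ q))) ⇔ ¬(¬p ⇒ ((p ⇔ q) ⇔ (p ⇒ p)))) = ¬1/6 = 5/6
¬¬(((p ⇔ q) ⇔ (¬q ⇒ ((p ⇒ p) ⇒ q))) ⇔ ¬(¬p ⇒ ((p ⇔ q) ⇔ (p ⇒ p)))) = ¬5/6 = 1/6

1/6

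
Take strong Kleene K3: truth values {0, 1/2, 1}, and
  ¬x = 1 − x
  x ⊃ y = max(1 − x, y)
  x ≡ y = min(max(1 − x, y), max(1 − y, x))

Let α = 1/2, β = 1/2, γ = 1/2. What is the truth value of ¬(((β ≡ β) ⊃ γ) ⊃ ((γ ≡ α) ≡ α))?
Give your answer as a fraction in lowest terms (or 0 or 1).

β ≡ β = 1/2 ≡ 1/2 = 1/2
(β ≡ β) ⊃ γ = 1/2 ⊃ 1/2 = 1/2
γ ≡ α = 1/2 ≡ 1/2 = 1/2
(γ ≡ α) ≡ α = 1/2 ≡ 1/2 = 1/2
((β ≡ β) ⊃ γ) ⊃ ((γ ≡ α) ≡ α) = 1/2 ⊃ 1/2 = 1/2
¬(((β ≡ β) ⊃ γ) ⊃ ((γ ≡ α) ≡ α)) = ¬1/2 = 1/2

1/2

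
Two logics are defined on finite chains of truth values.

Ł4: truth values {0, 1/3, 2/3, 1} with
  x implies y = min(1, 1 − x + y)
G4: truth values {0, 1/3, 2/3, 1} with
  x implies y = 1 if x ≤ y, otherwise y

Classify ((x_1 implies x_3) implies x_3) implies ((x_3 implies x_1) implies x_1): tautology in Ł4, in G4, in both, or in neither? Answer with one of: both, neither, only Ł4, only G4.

In Ł4: every assignment gives 1 — tautology.
In G4: at x_1 = 1/3, x_3 = 0 the value is 1/3 — not a tautology.

only Ł4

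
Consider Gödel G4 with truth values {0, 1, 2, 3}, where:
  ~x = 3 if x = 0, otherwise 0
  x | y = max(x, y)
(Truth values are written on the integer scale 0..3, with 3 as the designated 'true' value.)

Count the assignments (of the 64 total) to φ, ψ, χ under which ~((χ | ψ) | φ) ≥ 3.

1

value 3: 1 assignment (counts)
value 0: 63 assignments
So 1 of the 64 assignments meets the threshold.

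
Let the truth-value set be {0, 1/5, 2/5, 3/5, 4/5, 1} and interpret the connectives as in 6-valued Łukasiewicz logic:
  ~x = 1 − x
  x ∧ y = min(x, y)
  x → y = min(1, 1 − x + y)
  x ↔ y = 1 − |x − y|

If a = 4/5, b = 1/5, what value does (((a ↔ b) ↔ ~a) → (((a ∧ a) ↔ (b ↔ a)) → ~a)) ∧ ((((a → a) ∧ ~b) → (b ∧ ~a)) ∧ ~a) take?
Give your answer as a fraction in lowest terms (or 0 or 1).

a ↔ b = 4/5 ↔ 1/5 = 2/5
~a = ~4/5 = 1/5
(a ↔ b) ↔ ~a = 2/5 ↔ 1/5 = 4/5
a ∧ a = 4/5 ∧ 4/5 = 4/5
b ↔ a = 1/5 ↔ 4/5 = 2/5
(a ∧ a) ↔ (b ↔ a) = 4/5 ↔ 2/5 = 3/5
~a = ~4/5 = 1/5
((a ∧ a) ↔ (b ↔ a)) → ~a = 3/5 → 1/5 = 3/5
((a ↔ b) ↔ ~a) → (((a ∧ a) ↔ (b ↔ a)) → ~a) = 4/5 → 3/5 = 4/5
a → a = 4/5 → 4/5 = 1
~b = ~1/5 = 4/5
(a → a) ∧ ~b = 1 ∧ 4/5 = 4/5
~a = ~4/5 = 1/5
b ∧ ~a = 1/5 ∧ 1/5 = 1/5
((a → a) ∧ ~b) → (b ∧ ~a) = 4/5 → 1/5 = 2/5
~a = ~4/5 = 1/5
(((a → a) ∧ ~b) → (b ∧ ~a)) ∧ ~a = 2/5 ∧ 1/5 = 1/5
(((a ↔ b) ↔ ~a) → (((a ∧ a) ↔ (b ↔ a)) → ~a)) ∧ ((((a → a) ∧ ~b) → (b ∧ ~a)) ∧ ~a) = 4/5 ∧ 1/5 = 1/5

1/5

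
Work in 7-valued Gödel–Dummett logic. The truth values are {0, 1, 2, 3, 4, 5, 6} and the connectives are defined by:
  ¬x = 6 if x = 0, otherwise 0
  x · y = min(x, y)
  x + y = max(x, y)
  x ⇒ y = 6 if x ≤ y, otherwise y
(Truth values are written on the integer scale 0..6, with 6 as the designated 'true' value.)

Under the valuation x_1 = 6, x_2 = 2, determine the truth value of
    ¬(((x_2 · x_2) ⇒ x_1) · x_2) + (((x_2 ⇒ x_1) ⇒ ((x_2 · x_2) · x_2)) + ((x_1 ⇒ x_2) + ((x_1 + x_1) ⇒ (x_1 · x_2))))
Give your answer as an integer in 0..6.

x_2 · x_2 = 2 · 2 = 2
(x_2 · x_2) ⇒ x_1 = 2 ⇒ 6 = 6
((x_2 · x_2) ⇒ x_1) · x_2 = 6 · 2 = 2
¬(((x_2 · x_2) ⇒ x_1) · x_2) = ¬2 = 0
x_2 ⇒ x_1 = 2 ⇒ 6 = 6
x_2 · x_2 = 2 · 2 = 2
(x_2 · x_2) · x_2 = 2 · 2 = 2
(x_2 ⇒ x_1) ⇒ ((x_2 · x_2) · x_2) = 6 ⇒ 2 = 2
x_1 ⇒ x_2 = 6 ⇒ 2 = 2
x_1 + x_1 = 6 + 6 = 6
x_1 · x_2 = 6 · 2 = 2
(x_1 + x_1) ⇒ (x_1 · x_2) = 6 ⇒ 2 = 2
(x_1 ⇒ x_2) + ((x_1 + x_1) ⇒ (x_1 · x_2)) = 2 + 2 = 2
((x_2 ⇒ x_1) ⇒ ((x_2 · x_2) · x_2)) + ((x_1 ⇒ x_2) + ((x_1 + x_1) ⇒ (x_1 · x_2))) = 2 + 2 = 2
¬(((x_2 · x_2) ⇒ x_1) · x_2) + (((x_2 ⇒ x_1) ⇒ ((x_2 · x_2) · x_2)) + ((x_1 ⇒ x_2) + ((x_1 + x_1) ⇒ (x_1 · x_2)))) = 0 + 2 = 2

2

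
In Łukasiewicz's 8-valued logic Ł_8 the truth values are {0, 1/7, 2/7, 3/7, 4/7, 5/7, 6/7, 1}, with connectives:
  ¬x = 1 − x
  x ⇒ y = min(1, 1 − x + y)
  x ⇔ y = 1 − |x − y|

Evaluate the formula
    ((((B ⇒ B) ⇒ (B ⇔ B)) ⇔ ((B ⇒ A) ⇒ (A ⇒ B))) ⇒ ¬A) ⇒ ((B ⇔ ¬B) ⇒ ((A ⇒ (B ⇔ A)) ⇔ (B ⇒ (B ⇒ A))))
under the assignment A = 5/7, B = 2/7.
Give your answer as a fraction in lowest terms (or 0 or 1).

B ⇒ B = 2/7 ⇒ 2/7 = 1
B ⇔ B = 2/7 ⇔ 2/7 = 1
(B ⇒ B) ⇒ (B ⇔ B) = 1 ⇒ 1 = 1
B ⇒ A = 2/7 ⇒ 5/7 = 1
A ⇒ B = 5/7 ⇒ 2/7 = 4/7
(B ⇒ A) ⇒ (A ⇒ B) = 1 ⇒ 4/7 = 4/7
((B ⇒ B) ⇒ (B ⇔ B)) ⇔ ((B ⇒ A) ⇒ (A ⇒ B)) = 1 ⇔ 4/7 = 4/7
¬A = ¬5/7 = 2/7
(((B ⇒ B) ⇒ (B ⇔ B)) ⇔ ((B ⇒ A) ⇒ (A ⇒ B))) ⇒ ¬A = 4/7 ⇒ 2/7 = 5/7
¬B = ¬2/7 = 5/7
B ⇔ ¬B = 2/7 ⇔ 5/7 = 4/7
B ⇔ A = 2/7 ⇔ 5/7 = 4/7
A ⇒ (B ⇔ A) = 5/7 ⇒ 4/7 = 6/7
B ⇒ A = 2/7 ⇒ 5/7 = 1
B ⇒ (B ⇒ A) = 2/7 ⇒ 1 = 1
(A ⇒ (B ⇔ A)) ⇔ (B ⇒ (B ⇒ A)) = 6/7 ⇔ 1 = 6/7
(B ⇔ ¬B) ⇒ ((A ⇒ (B ⇔ A)) ⇔ (B ⇒ (B ⇒ A))) = 4/7 ⇒ 6/7 = 1
((((B ⇒ B) ⇒ (B ⇔ B)) ⇔ ((B ⇒ A) ⇒ (A ⇒ B))) ⇒ ¬A) ⇒ ((B ⇔ ¬B) ⇒ ((A ⇒ (B ⇔ A)) ⇔ (B ⇒ (B ⇒ A)))) = 5/7 ⇒ 1 = 1

1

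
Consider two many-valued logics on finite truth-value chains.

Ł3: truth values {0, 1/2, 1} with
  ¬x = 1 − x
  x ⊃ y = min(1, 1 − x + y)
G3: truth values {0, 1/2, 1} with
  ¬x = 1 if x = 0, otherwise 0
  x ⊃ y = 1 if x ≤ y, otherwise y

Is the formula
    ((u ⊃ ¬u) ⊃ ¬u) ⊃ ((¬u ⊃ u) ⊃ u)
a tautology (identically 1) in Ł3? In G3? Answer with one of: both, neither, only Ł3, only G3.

only Ł3

In Ł3: every assignment gives 1 — tautology.
In G3: at u = 1/2 the value is 1/2 — not a tautology.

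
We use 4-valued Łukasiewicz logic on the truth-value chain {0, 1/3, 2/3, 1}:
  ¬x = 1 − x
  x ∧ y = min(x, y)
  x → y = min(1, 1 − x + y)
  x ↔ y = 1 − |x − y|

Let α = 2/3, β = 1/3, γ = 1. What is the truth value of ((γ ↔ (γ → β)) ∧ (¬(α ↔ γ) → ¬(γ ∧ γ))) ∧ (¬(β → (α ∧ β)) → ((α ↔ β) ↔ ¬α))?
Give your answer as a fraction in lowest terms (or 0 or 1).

γ → β = 1 → 1/3 = 1/3
γ ↔ (γ → β) = 1 ↔ 1/3 = 1/3
α ↔ γ = 2/3 ↔ 1 = 2/3
¬(α ↔ γ) = ¬2/3 = 1/3
γ ∧ γ = 1 ∧ 1 = 1
¬(γ ∧ γ) = ¬1 = 0
¬(α ↔ γ) → ¬(γ ∧ γ) = 1/3 → 0 = 2/3
(γ ↔ (γ → β)) ∧ (¬(α ↔ γ) → ¬(γ ∧ γ)) = 1/3 ∧ 2/3 = 1/3
α ∧ β = 2/3 ∧ 1/3 = 1/3
β → (α ∧ β) = 1/3 → 1/3 = 1
¬(β → (α ∧ β)) = ¬1 = 0
α ↔ β = 2/3 ↔ 1/3 = 2/3
¬α = ¬2/3 = 1/3
(α ↔ β) ↔ ¬α = 2/3 ↔ 1/3 = 2/3
¬(β → (α ∧ β)) → ((α ↔ β) ↔ ¬α) = 0 → 2/3 = 1
((γ ↔ (γ → β)) ∧ (¬(α ↔ γ) → ¬(γ ∧ γ))) ∧ (¬(β → (α ∧ β)) → ((α ↔ β) ↔ ¬α)) = 1/3 ∧ 1 = 1/3

1/3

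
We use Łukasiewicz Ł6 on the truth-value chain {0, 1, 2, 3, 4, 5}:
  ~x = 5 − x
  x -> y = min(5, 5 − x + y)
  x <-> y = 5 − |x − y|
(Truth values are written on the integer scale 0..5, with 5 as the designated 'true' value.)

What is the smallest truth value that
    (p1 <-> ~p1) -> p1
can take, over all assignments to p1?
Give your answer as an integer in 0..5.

Take p1 = 2:
~p1 = ~2 = 3
p1 <-> ~p1 = 2 <-> 3 = 4
(p1 <-> ~p1) -> p1 = 4 -> 2 = 3
No assignment yields a value below 3, so this is the minimum.

3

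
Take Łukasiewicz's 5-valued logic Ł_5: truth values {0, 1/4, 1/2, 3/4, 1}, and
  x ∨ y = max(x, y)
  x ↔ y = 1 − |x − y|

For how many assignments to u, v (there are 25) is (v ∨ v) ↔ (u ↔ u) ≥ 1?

5

value 1: 5 assignments (counts)
value 3/4: 5 assignments
value 1/2: 5 assignments
value 1/4: 5 assignments
value 0: 5 assignments
So 5 of the 25 assignments meet the threshold.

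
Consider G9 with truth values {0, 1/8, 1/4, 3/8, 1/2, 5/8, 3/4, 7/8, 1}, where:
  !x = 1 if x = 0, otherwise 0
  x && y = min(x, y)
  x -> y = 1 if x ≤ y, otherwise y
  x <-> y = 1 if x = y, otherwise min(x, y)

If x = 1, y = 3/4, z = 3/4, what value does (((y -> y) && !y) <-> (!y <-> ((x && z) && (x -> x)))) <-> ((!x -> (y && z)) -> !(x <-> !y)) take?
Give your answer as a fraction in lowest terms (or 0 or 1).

1

y -> y = 3/4 -> 3/4 = 1
!y = !3/4 = 0
(y -> y) && !y = 1 && 0 = 0
!y = !3/4 = 0
x && z = 1 && 3/4 = 3/4
x -> x = 1 -> 1 = 1
(x && z) && (x -> x) = 3/4 && 1 = 3/4
!y <-> ((x && z) && (x -> x)) = 0 <-> 3/4 = 0
((y -> y) && !y) <-> (!y <-> ((x && z) && (x -> x))) = 0 <-> 0 = 1
!x = !1 = 0
y && z = 3/4 && 3/4 = 3/4
!x -> (y && z) = 0 -> 3/4 = 1
!y = !3/4 = 0
x <-> !y = 1 <-> 0 = 0
!(x <-> !y) = !0 = 1
(!x -> (y && z)) -> !(x <-> !y) = 1 -> 1 = 1
(((y -> y) && !y) <-> (!y <-> ((x && z) && (x -> x)))) <-> ((!x -> (y && z)) -> !(x <-> !y)) = 1 <-> 1 = 1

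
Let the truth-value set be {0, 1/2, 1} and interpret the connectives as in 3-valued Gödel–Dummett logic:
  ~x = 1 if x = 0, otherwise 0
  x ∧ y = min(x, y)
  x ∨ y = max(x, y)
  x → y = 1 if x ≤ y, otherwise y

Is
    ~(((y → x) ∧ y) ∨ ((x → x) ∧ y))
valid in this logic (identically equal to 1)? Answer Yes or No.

Counterexample: take x = 0, y = 1/2.
y → x = 1/2 → 0 = 0
(y → x) ∧ y = 0 ∧ 1/2 = 0
x → x = 0 → 0 = 1
(x → x) ∧ y = 1 ∧ 1/2 = 1/2
((y → x) ∧ y) ∨ ((x → x) ∧ y) = 0 ∨ 1/2 = 1/2
~(((y → x) ∧ y) ∨ ((x → x) ∧ y)) = ~1/2 = 0
This gives 0 ≠ 1.

No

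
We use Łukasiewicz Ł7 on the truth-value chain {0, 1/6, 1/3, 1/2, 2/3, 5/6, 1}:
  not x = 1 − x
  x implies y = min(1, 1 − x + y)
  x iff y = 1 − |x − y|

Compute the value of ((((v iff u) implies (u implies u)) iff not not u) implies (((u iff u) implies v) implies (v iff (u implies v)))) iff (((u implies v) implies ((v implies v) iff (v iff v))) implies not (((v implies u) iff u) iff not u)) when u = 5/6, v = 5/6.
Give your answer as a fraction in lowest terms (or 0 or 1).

v iff u = 5/6 iff 5/6 = 1
u implies u = 5/6 implies 5/6 = 1
(v iff u) implies (u implies u) = 1 implies 1 = 1
not u = not 5/6 = 1/6
not not u = not 1/6 = 5/6
((v iff u) implies (u implies u)) iff not not u = 1 iff 5/6 = 5/6
u iff u = 5/6 iff 5/6 = 1
(u iff u) implies v = 1 implies 5/6 = 5/6
u implies v = 5/6 implies 5/6 = 1
v iff (u implies v) = 5/6 iff 1 = 5/6
((u iff u) implies v) implies (v iff (u implies v)) = 5/6 implies 5/6 = 1
(((v iff u) implies (u implies u)) iff not not u) implies (((u iff u) implies v) implies (v iff (u implies v))) = 5/6 implies 1 = 1
u implies v = 5/6 implies 5/6 = 1
v implies v = 5/6 implies 5/6 = 1
v iff v = 5/6 iff 5/6 = 1
(v implies v) iff (v iff v) = 1 iff 1 = 1
(u implies v) implies ((v implies v) iff (v iff v)) = 1 implies 1 = 1
v implies u = 5/6 implies 5/6 = 1
(v implies u) iff u = 1 iff 5/6 = 5/6
not u = not 5/6 = 1/6
((v implies u) iff u) iff not u = 5/6 iff 1/6 = 1/3
not (((v implies u) iff u) iff not u) = not 1/3 = 2/3
((u implies v) implies ((v implies v) iff (v iff v))) implies not (((v implies u) iff u) iff not u) = 1 implies 2/3 = 2/3
((((v iff u) implies (u implies u)) iff not not u) implies (((u iff u) implies v) implies (v iff (u implies v)))) iff (((u implies v) implies ((v implies v) iff (v iff v))) implies not (((v implies u) iff u) iff not u)) = 1 iff 2/3 = 2/3

2/3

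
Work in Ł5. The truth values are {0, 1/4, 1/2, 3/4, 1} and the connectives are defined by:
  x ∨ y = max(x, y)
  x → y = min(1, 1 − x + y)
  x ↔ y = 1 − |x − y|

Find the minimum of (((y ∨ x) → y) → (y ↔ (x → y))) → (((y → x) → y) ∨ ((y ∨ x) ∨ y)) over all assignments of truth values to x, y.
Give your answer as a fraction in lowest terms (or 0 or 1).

Take x = 1/2, y = 0:
y ∨ x = 0 ∨ 1/2 = 1/2
(y ∨ x) → y = 1/2 → 0 = 1/2
x → y = 1/2 → 0 = 1/2
y ↔ (x → y) = 0 ↔ 1/2 = 1/2
((y ∨ x) → y) → (y ↔ (x → y)) = 1/2 → 1/2 = 1
y → x = 0 → 1/2 = 1
(y → x) → y = 1 → 0 = 0
y ∨ x = 0 ∨ 1/2 = 1/2
(y ∨ x) ∨ y = 1/2 ∨ 0 = 1/2
((y → x) → y) ∨ ((y ∨ x) ∨ y) = 0 ∨ 1/2 = 1/2
(((y ∨ x) → y) → (y ↔ (x → y))) → (((y → x) → y) ∨ ((y ∨ x) ∨ y)) = 1 → 1/2 = 1/2
No assignment yields a value below 1/2, so this is the minimum.

1/2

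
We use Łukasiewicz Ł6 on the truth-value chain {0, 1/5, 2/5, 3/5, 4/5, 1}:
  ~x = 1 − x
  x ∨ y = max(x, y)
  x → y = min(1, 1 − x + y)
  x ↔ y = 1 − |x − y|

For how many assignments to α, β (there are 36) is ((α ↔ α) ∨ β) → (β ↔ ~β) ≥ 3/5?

12

value 4/5: 12 assignments (counts)
value 2/5: 12 assignments
value 0: 12 assignments
So 12 of the 36 assignments meet the threshold.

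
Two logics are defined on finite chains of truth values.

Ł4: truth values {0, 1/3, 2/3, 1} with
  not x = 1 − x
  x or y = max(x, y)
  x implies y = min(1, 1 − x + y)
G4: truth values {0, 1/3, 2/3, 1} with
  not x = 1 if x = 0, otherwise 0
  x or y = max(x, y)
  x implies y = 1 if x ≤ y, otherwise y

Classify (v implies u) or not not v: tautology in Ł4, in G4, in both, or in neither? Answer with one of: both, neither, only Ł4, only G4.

In Ł4: at u = 0, v = 1/3 the value is 2/3 — not a tautology.
In G4: every assignment gives 1 — tautology.

only G4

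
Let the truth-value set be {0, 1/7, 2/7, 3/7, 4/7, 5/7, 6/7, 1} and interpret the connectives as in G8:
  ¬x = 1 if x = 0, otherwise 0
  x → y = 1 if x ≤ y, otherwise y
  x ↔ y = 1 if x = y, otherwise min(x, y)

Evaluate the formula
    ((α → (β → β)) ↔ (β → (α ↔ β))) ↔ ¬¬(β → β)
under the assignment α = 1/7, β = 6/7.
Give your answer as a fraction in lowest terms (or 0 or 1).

β → β = 6/7 → 6/7 = 1
α → (β → β) = 1/7 → 1 = 1
α ↔ β = 1/7 ↔ 6/7 = 1/7
β → (α ↔ β) = 6/7 → 1/7 = 1/7
(α → (β → β)) ↔ (β → (α ↔ β)) = 1 ↔ 1/7 = 1/7
β → β = 6/7 → 6/7 = 1
¬(β → β) = ¬1 = 0
¬¬(β → β) = ¬0 = 1
((α → (β → β)) ↔ (β → (α ↔ β))) ↔ ¬¬(β → β) = 1/7 ↔ 1 = 1/7

1/7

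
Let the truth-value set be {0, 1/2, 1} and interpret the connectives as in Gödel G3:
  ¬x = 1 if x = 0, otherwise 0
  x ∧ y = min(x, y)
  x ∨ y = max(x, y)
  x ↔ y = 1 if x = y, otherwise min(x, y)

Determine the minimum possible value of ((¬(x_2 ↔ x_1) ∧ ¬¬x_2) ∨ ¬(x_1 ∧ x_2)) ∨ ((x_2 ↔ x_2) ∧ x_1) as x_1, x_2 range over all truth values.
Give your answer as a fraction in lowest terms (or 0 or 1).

Take x_1 = 1/2, x_2 = 1/2:
x_2 ↔ x_1 = 1/2 ↔ 1/2 = 1
¬(x_2 ↔ x_1) = ¬1 = 0
¬x_2 = ¬1/2 = 0
¬¬x_2 = ¬0 = 1
¬(x_2 ↔ x_1) ∧ ¬¬x_2 = 0 ∧ 1 = 0
x_1 ∧ x_2 = 1/2 ∧ 1/2 = 1/2
¬(x_1 ∧ x_2) = ¬1/2 = 0
(¬(x_2 ↔ x_1) ∧ ¬¬x_2) ∨ ¬(x_1 ∧ x_2) = 0 ∨ 0 = 0
x_2 ↔ x_2 = 1/2 ↔ 1/2 = 1
(x_2 ↔ x_2) ∧ x_1 = 1 ∧ 1/2 = 1/2
((¬(x_2 ↔ x_1) ∧ ¬¬x_2) ∨ ¬(x_1 ∧ x_2)) ∨ ((x_2 ↔ x_2) ∧ x_1) = 0 ∨ 1/2 = 1/2
No assignment yields a value below 1/2, so this is the minimum.

1/2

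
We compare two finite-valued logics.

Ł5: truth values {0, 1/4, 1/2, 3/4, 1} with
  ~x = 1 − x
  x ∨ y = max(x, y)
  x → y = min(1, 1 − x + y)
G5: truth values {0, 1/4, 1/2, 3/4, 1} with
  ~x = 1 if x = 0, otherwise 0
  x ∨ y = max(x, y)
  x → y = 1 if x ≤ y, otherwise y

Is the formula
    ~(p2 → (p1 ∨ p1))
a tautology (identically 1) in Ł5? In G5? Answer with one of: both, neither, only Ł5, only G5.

In Ł5: at p1 = 0, p2 = 0 the value is 0 — not a tautology.
In G5: at p1 = 0, p2 = 0 the value is 0 — not a tautology.

neither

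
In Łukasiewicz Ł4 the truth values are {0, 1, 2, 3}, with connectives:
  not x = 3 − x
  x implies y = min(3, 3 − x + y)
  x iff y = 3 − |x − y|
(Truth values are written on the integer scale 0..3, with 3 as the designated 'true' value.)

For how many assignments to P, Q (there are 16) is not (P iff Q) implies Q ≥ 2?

P = 0, Q = 0 ↦ 3  ≥
P = 0, Q = 1 ↦ 3  ≥
P = 0, Q = 2 ↦ 3  ≥
P = 0, Q = 3 ↦ 3  ≥
P = 1, Q = 0 ↦ 2  ≥
P = 1, Q = 1 ↦ 3  ≥
P = 1, Q = 2 ↦ 3  ≥
P = 1, Q = 3 ↦ 3  ≥
P = 2, Q = 0 ↦ 1  <
P = 2, Q = 1 ↦ 3  ≥
P = 2, Q = 2 ↦ 3  ≥
P = 2, Q = 3 ↦ 3  ≥
P = 3, Q = 0 ↦ 0  <
P = 3, Q = 1 ↦ 2  ≥
P = 3, Q = 2 ↦ 3  ≥
P = 3, Q = 3 ↦ 3  ≥
So 14 of the 16 assignments meet the threshold.

14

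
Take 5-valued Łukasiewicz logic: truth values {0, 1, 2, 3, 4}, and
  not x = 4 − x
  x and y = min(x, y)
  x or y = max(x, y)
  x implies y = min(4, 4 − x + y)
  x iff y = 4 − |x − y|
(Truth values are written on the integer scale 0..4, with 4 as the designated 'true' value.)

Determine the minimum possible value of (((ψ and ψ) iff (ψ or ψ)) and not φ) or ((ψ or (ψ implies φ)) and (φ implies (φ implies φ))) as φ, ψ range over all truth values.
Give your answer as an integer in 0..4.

Take φ = 1, ψ = 2:
ψ and ψ = 2 and 2 = 2
ψ or ψ = 2 or 2 = 2
(ψ and ψ) iff (ψ or ψ) = 2 iff 2 = 4
not φ = not 1 = 3
((ψ and ψ) iff (ψ or ψ)) and not φ = 4 and 3 = 3
ψ implies φ = 2 implies 1 = 3
ψ or (ψ implies φ) = 2 or 3 = 3
φ implies φ = 1 implies 1 = 4
φ implies (φ implies φ) = 1 implies 4 = 4
(ψ or (ψ implies φ)) and (φ implies (φ implies φ)) = 3 and 4 = 3
(((ψ and ψ) iff (ψ or ψ)) and not φ) or ((ψ or (ψ implies φ)) and (φ implies (φ implies φ))) = 3 or 3 = 3
No assignment yields a value below 3, so this is the minimum.

3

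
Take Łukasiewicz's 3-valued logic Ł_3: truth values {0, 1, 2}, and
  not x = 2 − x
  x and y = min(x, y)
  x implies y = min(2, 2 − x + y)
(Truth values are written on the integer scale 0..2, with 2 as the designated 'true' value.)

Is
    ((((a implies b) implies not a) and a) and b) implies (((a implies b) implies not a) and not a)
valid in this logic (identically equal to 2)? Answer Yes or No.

No

Counterexample: take a = 2, b = 1.
a implies b = 2 implies 1 = 1
not a = not 2 = 0
(a implies b) implies not a = 1 implies 0 = 1
((a implies b) implies not a) and a = 1 and 2 = 1
(((a implies b) implies not a) and a) and b = 1 and 1 = 1
a implies b = 2 implies 1 = 1
not a = not 2 = 0
(a implies b) implies not a = 1 implies 0 = 1
not a = not 2 = 0
((a implies b) implies not a) and not a = 1 and 0 = 0
((((a implies b) implies not a) and a) and b) implies (((a implies b) implies not a) and not a) = 1 implies 0 = 1
This gives 1 ≠ 2.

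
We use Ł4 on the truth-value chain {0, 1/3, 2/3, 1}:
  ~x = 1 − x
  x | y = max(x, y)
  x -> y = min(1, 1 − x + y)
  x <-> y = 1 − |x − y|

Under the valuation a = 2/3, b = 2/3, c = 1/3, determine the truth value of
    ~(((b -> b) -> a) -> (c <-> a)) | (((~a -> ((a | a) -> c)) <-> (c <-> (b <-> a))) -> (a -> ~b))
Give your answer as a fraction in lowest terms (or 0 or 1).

b -> b = 2/3 -> 2/3 = 1
(b -> b) -> a = 1 -> 2/3 = 2/3
c <-> a = 1/3 <-> 2/3 = 2/3
((b -> b) -> a) -> (c <-> a) = 2/3 -> 2/3 = 1
~(((b -> b) -> a) -> (c <-> a)) = ~1 = 0
~a = ~2/3 = 1/3
a | a = 2/3 | 2/3 = 2/3
(a | a) -> c = 2/3 -> 1/3 = 2/3
~a -> ((a | a) -> c) = 1/3 -> 2/3 = 1
b <-> a = 2/3 <-> 2/3 = 1
c <-> (b <-> a) = 1/3 <-> 1 = 1/3
(~a -> ((a | a) -> c)) <-> (c <-> (b <-> a)) = 1 <-> 1/3 = 1/3
~b = ~2/3 = 1/3
a -> ~b = 2/3 -> 1/3 = 2/3
((~a -> ((a | a) -> c)) <-> (c <-> (b <-> a))) -> (a -> ~b) = 1/3 -> 2/3 = 1
~(((b -> b) -> a) -> (c <-> a)) | (((~a -> ((a | a) -> c)) <-> (c <-> (b <-> a))) -> (a -> ~b)) = 0 | 1 = 1

1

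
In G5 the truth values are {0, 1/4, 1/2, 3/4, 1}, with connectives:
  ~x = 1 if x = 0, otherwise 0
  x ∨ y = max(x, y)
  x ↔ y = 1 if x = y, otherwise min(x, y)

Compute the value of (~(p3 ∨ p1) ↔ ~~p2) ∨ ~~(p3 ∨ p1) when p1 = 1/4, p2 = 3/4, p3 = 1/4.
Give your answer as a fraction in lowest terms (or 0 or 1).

p3 ∨ p1 = 1/4 ∨ 1/4 = 1/4
~(p3 ∨ p1) = ~1/4 = 0
~p2 = ~3/4 = 0
~~p2 = ~0 = 1
~(p3 ∨ p1) ↔ ~~p2 = 0 ↔ 1 = 0
p3 ∨ p1 = 1/4 ∨ 1/4 = 1/4
~(p3 ∨ p1) = ~1/4 = 0
~~(p3 ∨ p1) = ~0 = 1
(~(p3 ∨ p1) ↔ ~~p2) ∨ ~~(p3 ∨ p1) = 0 ∨ 1 = 1

1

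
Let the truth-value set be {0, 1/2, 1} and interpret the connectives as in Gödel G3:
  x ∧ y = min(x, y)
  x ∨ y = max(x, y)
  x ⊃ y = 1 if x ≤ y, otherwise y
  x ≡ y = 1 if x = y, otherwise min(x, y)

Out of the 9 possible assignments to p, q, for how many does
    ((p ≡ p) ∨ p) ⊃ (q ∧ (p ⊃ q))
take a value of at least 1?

p = 0, q = 0 ↦ 0  <
p = 0, q = 1/2 ↦ 1/2  <
p = 0, q = 1 ↦ 1  ≥
p = 1/2, q = 0 ↦ 0  <
p = 1/2, q = 1/2 ↦ 1/2  <
p = 1/2, q = 1 ↦ 1  ≥
p = 1, q = 0 ↦ 0  <
p = 1, q = 1/2 ↦ 1/2  <
p = 1, q = 1 ↦ 1  ≥
So 3 of the 9 assignments meet the threshold.

3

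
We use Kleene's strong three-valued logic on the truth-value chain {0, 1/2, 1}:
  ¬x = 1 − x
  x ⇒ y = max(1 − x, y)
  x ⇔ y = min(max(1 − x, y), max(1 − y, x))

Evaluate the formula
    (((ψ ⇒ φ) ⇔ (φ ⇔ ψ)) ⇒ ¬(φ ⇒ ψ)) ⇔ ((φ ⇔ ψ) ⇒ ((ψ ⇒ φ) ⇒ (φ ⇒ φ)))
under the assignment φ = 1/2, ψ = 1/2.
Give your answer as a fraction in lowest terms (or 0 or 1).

ψ ⇒ φ = 1/2 ⇒ 1/2 = 1/2
φ ⇔ ψ = 1/2 ⇔ 1/2 = 1/2
(ψ ⇒ φ) ⇔ (φ ⇔ ψ) = 1/2 ⇔ 1/2 = 1/2
φ ⇒ ψ = 1/2 ⇒ 1/2 = 1/2
¬(φ ⇒ ψ) = ¬1/2 = 1/2
((ψ ⇒ φ) ⇔ (φ ⇔ ψ)) ⇒ ¬(φ ⇒ ψ) = 1/2 ⇒ 1/2 = 1/2
φ ⇔ ψ = 1/2 ⇔ 1/2 = 1/2
ψ ⇒ φ = 1/2 ⇒ 1/2 = 1/2
φ ⇒ φ = 1/2 ⇒ 1/2 = 1/2
(ψ ⇒ φ) ⇒ (φ ⇒ φ) = 1/2 ⇒ 1/2 = 1/2
(φ ⇔ ψ) ⇒ ((ψ ⇒ φ) ⇒ (φ ⇒ φ)) = 1/2 ⇒ 1/2 = 1/2
(((ψ ⇒ φ) ⇔ (φ ⇔ ψ)) ⇒ ¬(φ ⇒ ψ)) ⇔ ((φ ⇔ ψ) ⇒ ((ψ ⇒ φ) ⇒ (φ ⇒ φ))) = 1/2 ⇔ 1/2 = 1/2

1/2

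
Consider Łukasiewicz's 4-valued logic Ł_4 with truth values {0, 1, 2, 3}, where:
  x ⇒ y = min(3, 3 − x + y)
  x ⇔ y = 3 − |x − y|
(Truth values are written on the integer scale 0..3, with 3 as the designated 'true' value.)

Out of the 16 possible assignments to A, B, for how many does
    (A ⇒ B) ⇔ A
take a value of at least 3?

A = 0, B = 0 ↦ 0  <
A = 0, B = 1 ↦ 0  <
A = 0, B = 2 ↦ 0  <
A = 0, B = 3 ↦ 0  <
A = 1, B = 0 ↦ 2  <
A = 1, B = 1 ↦ 1  <
A = 1, B = 2 ↦ 1  <
A = 1, B = 3 ↦ 1  <
A = 2, B = 0 ↦ 2  <
A = 2, B = 1 ↦ 3  ≥
A = 2, B = 2 ↦ 2  <
A = 2, B = 3 ↦ 2  <
A = 3, B = 0 ↦ 0  <
A = 3, B = 1 ↦ 1  <
A = 3, B = 2 ↦ 2  <
A = 3, B = 3 ↦ 3  ≥
So 2 of the 16 assignments meet the threshold.

2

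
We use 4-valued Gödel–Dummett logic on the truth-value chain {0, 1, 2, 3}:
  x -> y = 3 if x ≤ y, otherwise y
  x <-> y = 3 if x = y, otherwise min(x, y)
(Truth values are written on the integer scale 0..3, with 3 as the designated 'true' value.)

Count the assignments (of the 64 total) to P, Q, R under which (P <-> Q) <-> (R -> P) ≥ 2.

32

value 3: 24 assignments (counts)
value 2: 8 assignments (counts)
value 1: 14 assignments
value 0: 18 assignments
So 32 of the 64 assignments meet the threshold.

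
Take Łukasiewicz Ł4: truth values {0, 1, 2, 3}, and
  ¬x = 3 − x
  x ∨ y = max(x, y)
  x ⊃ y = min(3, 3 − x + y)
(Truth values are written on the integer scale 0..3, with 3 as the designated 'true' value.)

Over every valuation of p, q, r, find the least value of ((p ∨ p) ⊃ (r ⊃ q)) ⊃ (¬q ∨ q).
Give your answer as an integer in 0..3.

2

Take p = 0, q = 1, r = 0:
p ∨ p = 0 ∨ 0 = 0
r ⊃ q = 0 ⊃ 1 = 3
(p ∨ p) ⊃ (r ⊃ q) = 0 ⊃ 3 = 3
¬q = ¬1 = 2
¬q ∨ q = 2 ∨ 1 = 2
((p ∨ p) ⊃ (r ⊃ q)) ⊃ (¬q ∨ q) = 3 ⊃ 2 = 2
No assignment yields a value below 2, so this is the minimum.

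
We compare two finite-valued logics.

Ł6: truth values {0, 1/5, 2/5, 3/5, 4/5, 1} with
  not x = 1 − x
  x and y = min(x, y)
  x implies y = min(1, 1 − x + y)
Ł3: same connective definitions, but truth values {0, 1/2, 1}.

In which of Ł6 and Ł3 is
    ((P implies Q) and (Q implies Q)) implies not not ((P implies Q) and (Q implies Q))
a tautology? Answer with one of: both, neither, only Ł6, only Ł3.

In Ł6: every assignment gives 1 — tautology.
In Ł3: every assignment gives 1 — tautology.

both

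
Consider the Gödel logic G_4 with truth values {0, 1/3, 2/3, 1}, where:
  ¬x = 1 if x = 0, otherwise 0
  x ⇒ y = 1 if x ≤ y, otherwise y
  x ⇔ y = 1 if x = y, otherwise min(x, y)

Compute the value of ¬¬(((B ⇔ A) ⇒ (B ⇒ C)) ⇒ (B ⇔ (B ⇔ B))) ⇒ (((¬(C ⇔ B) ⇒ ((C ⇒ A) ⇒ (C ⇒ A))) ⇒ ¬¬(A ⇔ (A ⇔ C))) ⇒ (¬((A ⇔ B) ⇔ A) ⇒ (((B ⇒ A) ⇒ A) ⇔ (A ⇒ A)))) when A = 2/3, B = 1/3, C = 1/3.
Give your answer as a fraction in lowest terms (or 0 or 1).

B ⇔ A = 1/3 ⇔ 2/3 = 1/3
B ⇒ C = 1/3 ⇒ 1/3 = 1
(B ⇔ A) ⇒ (B ⇒ C) = 1/3 ⇒ 1 = 1
B ⇔ B = 1/3 ⇔ 1/3 = 1
B ⇔ (B ⇔ B) = 1/3 ⇔ 1 = 1/3
((B ⇔ A) ⇒ (B ⇒ C)) ⇒ (B ⇔ (B ⇔ B)) = 1 ⇒ 1/3 = 1/3
¬(((B ⇔ A) ⇒ (B ⇒ C)) ⇒ (B ⇔ (B ⇔ B))) = ¬1/3 = 0
¬¬(((B ⇔ A) ⇒ (B ⇒ C)) ⇒ (B ⇔ (B ⇔ B))) = ¬0 = 1
C ⇔ B = 1/3 ⇔ 1/3 = 1
¬(C ⇔ B) = ¬1 = 0
C ⇒ A = 1/3 ⇒ 2/3 = 1
C ⇒ A = 1/3 ⇒ 2/3 = 1
(C ⇒ A) ⇒ (C ⇒ A) = 1 ⇒ 1 = 1
¬(C ⇔ B) ⇒ ((C ⇒ A) ⇒ (C ⇒ A)) = 0 ⇒ 1 = 1
A ⇔ C = 2/3 ⇔ 1/3 = 1/3
A ⇔ (A ⇔ C) = 2/3 ⇔ 1/3 = 1/3
¬(A ⇔ (A ⇔ C)) = ¬1/3 = 0
¬¬(A ⇔ (A ⇔ C)) = ¬0 = 1
(¬(C ⇔ B) ⇒ ((C ⇒ A) ⇒ (C ⇒ A))) ⇒ ¬¬(A ⇔ (A ⇔ C)) = 1 ⇒ 1 = 1
A ⇔ B = 2/3 ⇔ 1/3 = 1/3
(A ⇔ B) ⇔ A = 1/3 ⇔ 2/3 = 1/3
¬((A ⇔ B) ⇔ A) = ¬1/3 = 0
B ⇒ A = 1/3 ⇒ 2/3 = 1
(B ⇒ A) ⇒ A = 1 ⇒ 2/3 = 2/3
A ⇒ A = 2/3 ⇒ 2/3 = 1
((B ⇒ A) ⇒ A) ⇔ (A ⇒ A) = 2/3 ⇔ 1 = 2/3
¬((A ⇔ B) ⇔ A) ⇒ (((B ⇒ A) ⇒ A) ⇔ (A ⇒ A)) = 0 ⇒ 2/3 = 1
((¬(C ⇔ B) ⇒ ((C ⇒ A) ⇒ (C ⇒ A))) ⇒ ¬¬(A ⇔ (A ⇔ C))) ⇒ (¬((A ⇔ B) ⇔ A) ⇒ (((B ⇒ A) ⇒ A) ⇔ (A ⇒ A))) = 1 ⇒ 1 = 1
¬¬(((B ⇔ A) ⇒ (B ⇒ C)) ⇒ (B ⇔ (B ⇔ B))) ⇒ (((¬(C ⇔ B) ⇒ ((C ⇒ A) ⇒ (C ⇒ A))) ⇒ ¬¬(A ⇔ (A ⇔ C))) ⇒ (¬((A ⇔ B) ⇔ A) ⇒ (((B ⇒ A) ⇒ A) ⇔ (A ⇒ A)))) = 1 ⇒ 1 = 1

1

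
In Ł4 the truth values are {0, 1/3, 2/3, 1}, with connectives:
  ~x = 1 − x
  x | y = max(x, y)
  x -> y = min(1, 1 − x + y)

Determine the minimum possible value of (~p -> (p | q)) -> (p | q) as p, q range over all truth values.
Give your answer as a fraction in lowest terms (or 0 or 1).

Take p = 1/3, q = 0:
~p = ~1/3 = 2/3
p | q = 1/3 | 0 = 1/3
~p -> (p | q) = 2/3 -> 1/3 = 2/3
p | q = 1/3 | 0 = 1/3
(~p -> (p | q)) -> (p | q) = 2/3 -> 1/3 = 2/3
No assignment yields a value below 2/3, so this is the minimum.

2/3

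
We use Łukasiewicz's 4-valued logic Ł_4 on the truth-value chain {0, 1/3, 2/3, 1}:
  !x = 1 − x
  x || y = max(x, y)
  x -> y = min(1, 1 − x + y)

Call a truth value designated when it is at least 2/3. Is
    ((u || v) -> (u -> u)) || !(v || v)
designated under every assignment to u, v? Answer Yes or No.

u = 0, v = 0 ↦ 1
u = 0, v = 1/3 ↦ 1
u = 0, v = 2/3 ↦ 1
u = 0, v = 1 ↦ 1
u = 1/3, v = 0 ↦ 1
u = 1/3, v = 1/3 ↦ 1
u = 1/3, v = 2/3 ↦ 1
u = 1/3, v = 1 ↦ 1
u = 2/3, v = 0 ↦ 1
u = 2/3, v = 1/3 ↦ 1
u = 2/3, v = 2/3 ↦ 1
u = 2/3, v = 1 ↦ 1
u = 1, v = 0 ↦ 1
u = 1, v = 1/3 ↦ 1
u = 1, v = 2/3 ↦ 1
u = 1, v = 1 ↦ 1
Every assignment gives a value ≥ 2/3.

Yes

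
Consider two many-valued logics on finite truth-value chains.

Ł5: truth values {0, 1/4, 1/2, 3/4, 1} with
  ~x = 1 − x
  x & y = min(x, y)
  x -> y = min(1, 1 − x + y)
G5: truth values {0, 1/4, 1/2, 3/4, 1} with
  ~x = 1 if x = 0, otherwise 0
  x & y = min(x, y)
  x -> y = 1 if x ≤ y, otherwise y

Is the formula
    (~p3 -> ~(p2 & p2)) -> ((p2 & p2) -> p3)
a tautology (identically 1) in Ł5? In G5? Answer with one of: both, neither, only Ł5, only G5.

In Ł5: every assignment gives 1 — tautology.
In G5: at p2 = 1/2, p3 = 1/4 the value is 1/4 — not a tautology.

only Ł5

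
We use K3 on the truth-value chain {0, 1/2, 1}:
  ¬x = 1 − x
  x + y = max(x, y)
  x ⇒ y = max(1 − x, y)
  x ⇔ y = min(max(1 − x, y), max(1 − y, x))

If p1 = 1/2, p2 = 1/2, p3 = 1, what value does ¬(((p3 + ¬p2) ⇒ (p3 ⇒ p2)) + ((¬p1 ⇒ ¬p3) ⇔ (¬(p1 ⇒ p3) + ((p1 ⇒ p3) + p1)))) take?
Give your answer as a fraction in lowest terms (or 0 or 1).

1/2

¬p2 = ¬1/2 = 1/2
p3 + ¬p2 = 1 + 1/2 = 1
p3 ⇒ p2 = 1 ⇒ 1/2 = 1/2
(p3 + ¬p2) ⇒ (p3 ⇒ p2) = 1 ⇒ 1/2 = 1/2
¬p1 = ¬1/2 = 1/2
¬p3 = ¬1 = 0
¬p1 ⇒ ¬p3 = 1/2 ⇒ 0 = 1/2
p1 ⇒ p3 = 1/2 ⇒ 1 = 1
¬(p1 ⇒ p3) = ¬1 = 0
p1 ⇒ p3 = 1/2 ⇒ 1 = 1
(p1 ⇒ p3) + p1 = 1 + 1/2 = 1
¬(p1 ⇒ p3) + ((p1 ⇒ p3) + p1) = 0 + 1 = 1
(¬p1 ⇒ ¬p3) ⇔ (¬(p1 ⇒ p3) + ((p1 ⇒ p3) + p1)) = 1/2 ⇔ 1 = 1/2
((p3 + ¬p2) ⇒ (p3 ⇒ p2)) + ((¬p1 ⇒ ¬p3) ⇔ (¬(p1 ⇒ p3) + ((p1 ⇒ p3) + p1))) = 1/2 + 1/2 = 1/2
¬(((p3 + ¬p2) ⇒ (p3 ⇒ p2)) + ((¬p1 ⇒ ¬p3) ⇔ (¬(p1 ⇒ p3) + ((p1 ⇒ p3) + p1)))) = ¬1/2 = 1/2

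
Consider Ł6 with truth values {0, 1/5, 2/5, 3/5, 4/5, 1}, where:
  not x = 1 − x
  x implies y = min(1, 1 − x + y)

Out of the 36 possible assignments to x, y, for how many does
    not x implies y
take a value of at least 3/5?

30

value 1: 21 assignments (counts)
value 4/5: 5 assignments (counts)
value 3/5: 4 assignments (counts)
value 2/5: 3 assignments
value 1/5: 2 assignments
value 0: 1 assignment
So 30 of the 36 assignments meet the threshold.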